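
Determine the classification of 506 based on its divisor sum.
deficient

Proper divisors of 506: sum = 1 + 2 + 11 + 22 + 23 + 46 + 253 = 358
Since 358 < 506, 506 is deficient.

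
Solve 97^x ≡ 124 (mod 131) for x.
79

Baby-step giant-step with step n = ⌈√131⌉ = 12.
Baby steps 97^j mod 131 (j:value) for j=0..11: 0:1, 1:97, 2:108, 3:127, 4:5, 5:92, 6:16, 7:111, 8:25, 9:67, 10:80, 11:31.
Giant-step multiplier: 97^(-12) ≡ 97^(130-12) = 97^118 ≡ 109 (mod 131).
Giant steps γ_i = 124·109^i mod 131: γ_0=124, γ_1=23, γ_2=18, γ_3=128, γ_4=66, γ_5=120, γ_6=111 (in table at j=7).
x = i·n + j = 6·12 + 7 = 79.
Check: 97^79 ≡ 124 (mod 131).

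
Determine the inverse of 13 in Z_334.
257

gcd(13, 334) = 1, so the inverse exists.
Extended Euclidean algorithm on (334, 13):
334 = 25 × 13 + 9  ⟹  9 = (1)·334 + (-25)·13
13 = 1 × 9 + 4  ⟹  4 = (-1)·334 + (26)·13
9 = 2 × 4 + 1  ⟹  1 = (3)·334 + (-77)·13
So (-77)·13 ≡ 1 (mod 334), i.e. 13^(-1) ≡ -77 ≡ 257 (mod 334).
Check: 13 × 257 = 3341 ≡ 1 (mod 334)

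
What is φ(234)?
72

234 = 2 × 3^2 × 13
φ(n) = n × ∏(1 - 1/p) for each prime p dividing n
φ(234) = 234 × (1 - 1/2) × (1 - 1/3) × (1 - 1/13) = 72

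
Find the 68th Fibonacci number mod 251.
4

Matrix identity: Q^n = [[F_(n+1), F_n], [F_n, F_(n-1)]] with Q = [[1,1],[1,0]].
n = 68 = 1000100₂. Square-and-multiply, entries mod 251:
Q^1 = [[1,1],[1,0]]
Q^2 = (Q^1)² = [[2,1],[1,1]]
Q^4 = (Q^2)² = [[5,3],[3,2]]
Q^8 = (Q^4)² = [[34,21],[21,13]]
Q^17 = (Q^8)²·Q = [[74,91],[91,234]]
Q^34 = (Q^17)² = [[203,167],[167,36]]
Q^68 = (Q^34)² = [[73,4],[4,69]]
F_68 mod 251 = Q^68[0][1] = 4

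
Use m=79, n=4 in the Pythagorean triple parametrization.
(6225, 632, 6257)

Euclid's formula: a = m² - n², b = 2mn, c = m² + n²
m = 79, n = 4
a = 79² - 4² = 6241 - 16 = 6225
b = 2 × 79 × 4 = 632
c = 79² + 4² = 6241 + 16 = 6257
Verification: 6225² + 632² = 38750625 + 399424 = 39150049 = 6257² ✓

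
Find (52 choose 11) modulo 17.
0

Using Lucas' theorem:
Write n=52 and k=11 in base 17:
n in base 17: [3, 1]
k in base 17: [0, 11]
C(52,11) mod 17 = ∏ C(n_i, k_i) mod 17
Digit binomials (mod 17): C(3,0) = 1; C(1,11) = 0 (k_i > n_i)
Product: 1 × 0 = 0 ≡ 0 (mod 17)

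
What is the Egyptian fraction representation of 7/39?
1/6 + 1/78

Greedy algorithm:
7/39: ceiling(39/7) = 6, use 1/6
1/78: ceiling(78/1) = 78, use 1/78
Result: 7/39 = 1/6 + 1/78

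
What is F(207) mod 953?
5

Matrix identity: Q^n = [[F_(n+1), F_n], [F_n, F_(n-1)]] with Q = [[1,1],[1,0]].
n = 207 = 11001111₂. Square-and-multiply, entries mod 953:
Q^1 = [[1,1],[1,0]]
Q^3 = (Q^1)²·Q = [[3,2],[2,1]]
Q^6 = (Q^3)² = [[13,8],[8,5]]
Q^12 = (Q^6)² = [[233,144],[144,89]]
Q^25 = (Q^12)²·Q = [[362,691],[691,624]]
Q^51 = (Q^25)²·Q = [[442,511],[511,884]]
Q^103 = (Q^51)²·Q = [[1,951],[951,3]]
Q^207 = (Q^103)²·Q = [[950,5],[5,945]]
F_207 mod 953 = Q^207[0][1] = 5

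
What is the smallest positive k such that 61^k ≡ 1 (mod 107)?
53

107 is prime, so ord(61) divides φ(107) = 106.
Divisors of 106: 1, 2, 53, 106.
Repeated squaring: 61^1 ≡ 61, 61^2 ≡ 83, 61^4 ≡ 41, 61^8 ≡ 76, 61^16 ≡ 105, 61^32 ≡ 4, 61^64 ≡ 16 (mod 107).
Test 61^d mod 107 for each divisor d in increasing order:
61^1 ≡ 61
61^2 ≡ 83
61^53 = 61^32·61^16·61^4·61^1 ≡ 1  ← first divisor giving 1
The order is 53.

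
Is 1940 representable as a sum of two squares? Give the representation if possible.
2² + 44² (a=2, b=44)

Factorization: 1940 = 2^2 × 5 × 97
By Fermat: n is sum of two squares iff every prime p ≡ 3 (mod 4) appears to even power.
All primes ≡ 3 (mod 4) appear to even power.
Search a = 0, 1, 2, … for 1940 - a² a perfect square: first hit at a = 2: 1940 - 4 = 1936 = 44².
1940 = 2² + 44² = 4 + 1936 ✓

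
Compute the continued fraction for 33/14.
[2; 2, 1, 4]

Euclidean algorithm steps:
33 = 2 × 14 + 5
14 = 2 × 5 + 4
5 = 1 × 4 + 1
4 = 4 × 1 + 0
Continued fraction: [2; 2, 1, 4]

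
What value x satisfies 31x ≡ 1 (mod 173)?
67

gcd(31, 173) = 1, so the inverse exists.
Extended Euclidean algorithm on (173, 31):
173 = 5 × 31 + 18  ⟹  18 = (1)·173 + (-5)·31
31 = 1 × 18 + 13  ⟹  13 = (-1)·173 + (6)·31
18 = 1 × 13 + 5  ⟹  5 = (2)·173 + (-11)·31
13 = 2 × 5 + 3  ⟹  3 = (-5)·173 + (28)·31
5 = 1 × 3 + 2  ⟹  2 = (7)·173 + (-39)·31
3 = 1 × 2 + 1  ⟹  1 = (-12)·173 + (67)·31
So (67)·31 ≡ 1 (mod 173), i.e. 31^(-1) ≡ 67 (mod 173).
Check: 31 × 67 = 2077 ≡ 1 (mod 173)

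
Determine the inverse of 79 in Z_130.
79

gcd(79, 130) = 1, so the inverse exists.
Extended Euclidean algorithm on (130, 79):
130 = 1 × 79 + 51  ⟹  51 = (1)·130 + (-1)·79
79 = 1 × 51 + 28  ⟹  28 = (-1)·130 + (2)·79
51 = 1 × 28 + 23  ⟹  23 = (2)·130 + (-3)·79
28 = 1 × 23 + 5  ⟹  5 = (-3)·130 + (5)·79
23 = 4 × 5 + 3  ⟹  3 = (14)·130 + (-23)·79
5 = 1 × 3 + 2  ⟹  2 = (-17)·130 + (28)·79
3 = 1 × 2 + 1  ⟹  1 = (31)·130 + (-51)·79
So (-51)·79 ≡ 1 (mod 130), i.e. 79^(-1) ≡ -51 ≡ 79 (mod 130).
Check: 79 × 79 = 6241 ≡ 1 (mod 130)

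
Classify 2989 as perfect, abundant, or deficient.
deficient

Proper divisors of 2989: sum = 1 + 7 + 49 + 61 + 427 = 545
Since 545 < 2989, 2989 is deficient.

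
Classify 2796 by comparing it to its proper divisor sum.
abundant

Proper divisors of 2796: sum = 1 + 2 + 3 + 4 + 6 + 12 + 233 + 466 + 699 + 932 + 1398 = 3756
Since 3756 > 2796, 2796 is abundant.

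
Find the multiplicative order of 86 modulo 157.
78

157 is prime, so ord(86) divides φ(157) = 156.
Divisors of 156: 1, 2, 3, 4, 6, 12, 13, 26, 39, 52, 78, 156.
Repeated squaring: 86^1 ≡ 86, 86^2 ≡ 17, 86^4 ≡ 132, 86^8 ≡ 154, 86^16 ≡ 9, 86^32 ≡ 81, 86^64 ≡ 124, 86^128 ≡ 147 (mod 157).
Test 86^d mod 157 for each divisor d in increasing order:
86^1 ≡ 86
86^2 ≡ 17
86^3 = 86^2·86^1 ≡ 49
86^4 ≡ 132
86^6 = 86^4·86^2 ≡ 46
86^12 = 86^8·86^4 ≡ 75
86^13 = 86^8·86^4·86^1 ≡ 13
86^26 = 86^16·86^8·86^2 ≡ 12
86^39 = 86^32·86^4·86^2·86^1 ≡ 156
86^52 = 86^32·86^16·86^4 ≡ 144
86^78 = 86^64·86^8·86^4·86^2 ≡ 1  ← first divisor giving 1
The order is 78.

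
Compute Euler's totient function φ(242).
110

242 = 2 × 11^2
φ(n) = n × ∏(1 - 1/p) for each prime p dividing n
φ(242) = 242 × (1 - 1/2) × (1 - 1/11) = 110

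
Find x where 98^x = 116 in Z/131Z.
71

Baby-step giant-step with step n = ⌈√131⌉ = 12.
Baby steps 98^j mod 131 (j:value) for j=0..11: 0:1, 1:98, 2:41, 3:88, 4:109, 5:71, 6:15, 7:29, 8:91, 9:10, 10:63, 11:17.
Giant-step multiplier: 98^(-12) ≡ 98^(130-12) = 98^118 ≡ 46 (mod 131).
Giant steps γ_i = 116·46^i mod 131: γ_0=116, γ_1=96, γ_2=93, γ_3=86, γ_4=26, γ_5=17 (in table at j=11).
x = i·n + j = 5·12 + 11 = 71.
Check: 98^71 ≡ 116 (mod 131).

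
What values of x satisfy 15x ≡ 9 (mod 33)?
x ≡ 5 (mod 11)

gcd(15, 33) = 3, which divides 9, so solutions exist.
Divide through by 3: 5x ≡ 3 (mod 11).
Find 5^(-1) mod 11 by the extended Euclidean algorithm:
11 = 2 × 5 + 1  ⟹  1 = (1)·11 + (-2)·5
So (-2)·5 ≡ 1 (mod 11), i.e. 5^(-1) ≡ -2 ≡ 9 (mod 11).
x ≡ 9 × 3 = 27 ≡ 5 (mod 11).
Check: 15 × 5 = 75 ≡ 9 (mod 33).
x ≡ 5 (mod 11), giving 3 solutions mod 33.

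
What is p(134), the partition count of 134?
8149040695

p(n) counts ways to write n as a sum of positive integers (order ignored).
Euler's pentagonal recurrence: p(k) = p(k-1) + p(k-2) - p(k-5) - p(k-7) + p(k-12) + p(k-15) - ... (offsets j(3j∓1)/2, signs ++--, p(0)=1, p(<0)=0).
DP table for k = 0..133: p(0)=1, p(1)=1, p(2)=2, p(3)=3, p(4)=5, p(5)=7, p(6)=11, p(7)=15, p(8)=22, p(9)=30, p(10)=42, p(11)=56, p(12)=77, p(13)=101, p(14)=135, p(15)=176, p(16)=231, p(17)=297, p(18)=385, p(19)=490, p(20)=627, p(21)=792, p(22)=1002, p(23)=1255, p(24)=1575, p(25)=1958, p(26)=2436, p(27)=3010, p(28)=3718, p(29)=4565, p(30)=5604, p(31)=6842, p(32)=8349, p(33)=10143, p(34)=12310, p(35)=14883, p(36)=17977, p(37)=21637, p(38)=26015, p(39)=31185, p(40)=37338, p(41)=44583, p(42)=53174, p(43)=63261, p(44)=75175, p(45)=89134, p(46)=105558, p(47)=124754, p(48)=147273, p(49)=173525, p(50)=204226, p(51)=239943, p(52)=281589, p(53)=329931, p(54)=386155, p(55)=451276, p(56)=526823, p(57)=614154, p(58)=715220, p(59)=831820, p(60)=966467, p(61)=1121505, p(62)=1300156, p(63)=1505499, p(64)=1741630, p(65)=2012558, p(66)=2323520, p(67)=2679689, p(68)=3087735, p(69)=3554345, p(70)=4087968, p(71)=4697205, p(72)=5392783, p(73)=6185689, p(74)=7089500, p(75)=8118264, p(76)=9289091, p(77)=10619863, p(78)=12132164, p(79)=13848650, p(80)=15796476, p(81)=18004327, p(82)=20506255, p(83)=23338469, p(84)=26543660, p(85)=30167357, p(86)=34262962, p(87)=38887673, p(88)=44108109, p(89)=49995925, p(90)=56634173, p(91)=64112359, p(92)=72533807, p(93)=82010177, p(94)=92669720, p(95)=104651419, p(96)=118114304, p(97)=133230930, p(98)=150198136, p(99)=169229875, p(100)=190569292, p(101)=214481126, p(102)=241265379, p(103)=271248950, p(104)=304801365, p(105)=342325709, p(106)=384276336, p(107)=431149389, p(108)=483502844, p(109)=541946240, p(110)=607163746, p(111)=679903203, p(112)=761002156, p(113)=851376628, p(114)=952050665, p(115)=1064144451, p(116)=1188908248, p(117)=1327710076, p(118)=1482074143, p(119)=1653668665, p(120)=1844349560, p(121)=2056148051, p(122)=2291320912, p(123)=2552338241, p(124)=2841940500, p(125)=3163127352, p(126)=3519222692, p(127)=3913864295, p(128)=4351078600, p(129)=4835271870, p(130)=5371315400, p(131)=5964539504, p(132)=6620830889, p(133)=7346629512.
Final step: p(134) = p(133) + p(132) - p(129) - p(127) + p(122) + p(119) - p(112) - p(108) + p(99) + p(94) - p(83) - p(77) + p(64) + p(57) - p(42) - p(34) + p(17) + p(8)
= 7346629512 + 6620830889 - 4835271870 - 3913864295 + 2291320912 + 1653668665 - 761002156 - 483502844 + 169229875 + 92669720 - 23338469 - 10619863 + 1741630 + 614154 - 53174 - 12310 + 297 + 22
= 8149040695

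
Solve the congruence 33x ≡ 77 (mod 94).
x ≡ 65 (mod 94)

gcd(33, 94) = 1, which divides 77, so solutions exist.
Find 33^(-1) mod 94 by the extended Euclidean algorithm:
94 = 2 × 33 + 28  ⟹  28 = (1)·94 + (-2)·33
33 = 1 × 28 + 5  ⟹  5 = (-1)·94 + (3)·33
28 = 5 × 5 + 3  ⟹  3 = (6)·94 + (-17)·33
5 = 1 × 3 + 2  ⟹  2 = (-7)·94 + (20)·33
3 = 1 × 2 + 1  ⟹  1 = (13)·94 + (-37)·33
So (-37)·33 ≡ 1 (mod 94), i.e. 33^(-1) ≡ -37 ≡ 57 (mod 94).
x ≡ 57 × 77 = 4389 ≡ 65 (mod 94).
Check: 33 × 65 = 2145 ≡ 77 (mod 94).
Unique solution: x ≡ 65 (mod 94)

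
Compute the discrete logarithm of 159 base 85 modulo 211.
101

Baby-step giant-step with step n = ⌈√211⌉ = 15.
Baby steps 85^j mod 211 (j:value) for j=0..14: 0:1, 1:85, 2:51, 3:115, 4:69, 5:168, 6:143, 7:128, 8:119, 9:198, 10:161, 11:181, 12:193, 13:158, 14:137.
Giant-step multiplier: 85^(-15) ≡ 85^(210-15) = 85^195 ≡ 153 (mod 211).
Giant steps γ_i = 159·153^i mod 211: γ_0=159, γ_1=62, γ_2=202, γ_3=100, γ_4=108, γ_5=66, γ_6=181 (in table at j=11).
x = i·n + j = 6·15 + 11 = 101.
Check: 85^101 ≡ 159 (mod 211).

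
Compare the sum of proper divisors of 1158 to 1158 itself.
abundant

Proper divisors of 1158: sum = 1 + 2 + 3 + 6 + 193 + 386 + 579 = 1170
Since 1170 > 1158, 1158 is abundant.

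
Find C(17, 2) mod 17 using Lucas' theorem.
0

Using Lucas' theorem:
Write n=17 and k=2 in base 17:
n in base 17: [1, 0]
k in base 17: [0, 2]
C(17,2) mod 17 = ∏ C(n_i, k_i) mod 17
Digit binomials (mod 17): C(1,0) = 1; C(0,2) = 0 (k_i > n_i)
Product: 1 × 0 = 0 ≡ 0 (mod 17)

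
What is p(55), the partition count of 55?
451276

p(n) counts ways to write n as a sum of positive integers (order ignored).
Euler's pentagonal recurrence: p(k) = p(k-1) + p(k-2) - p(k-5) - p(k-7) + p(k-12) + p(k-15) - ... (offsets j(3j∓1)/2, signs ++--, p(0)=1, p(<0)=0).
DP table for k = 0..54: p(0)=1, p(1)=1, p(2)=2, p(3)=3, p(4)=5, p(5)=7, p(6)=11, p(7)=15, p(8)=22, p(9)=30, p(10)=42, p(11)=56, p(12)=77, p(13)=101, p(14)=135, p(15)=176, p(16)=231, p(17)=297, p(18)=385, p(19)=490, p(20)=627, p(21)=792, p(22)=1002, p(23)=1255, p(24)=1575, p(25)=1958, p(26)=2436, p(27)=3010, p(28)=3718, p(29)=4565, p(30)=5604, p(31)=6842, p(32)=8349, p(33)=10143, p(34)=12310, p(35)=14883, p(36)=17977, p(37)=21637, p(38)=26015, p(39)=31185, p(40)=37338, p(41)=44583, p(42)=53174, p(43)=63261, p(44)=75175, p(45)=89134, p(46)=105558, p(47)=124754, p(48)=147273, p(49)=173525, p(50)=204226, p(51)=239943, p(52)=281589, p(53)=329931, p(54)=386155.
Final step: p(55) = p(54) + p(53) - p(50) - p(48) + p(43) + p(40) - p(33) - p(29) + p(20) + p(15) - p(4)
= 386155 + 329931 - 204226 - 147273 + 63261 + 37338 - 10143 - 4565 + 627 + 176 - 5
= 451276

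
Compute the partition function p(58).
715220

p(n) counts ways to write n as a sum of positive integers (order ignored).
Euler's pentagonal recurrence: p(k) = p(k-1) + p(k-2) - p(k-5) - p(k-7) + p(k-12) + p(k-15) - ... (offsets j(3j∓1)/2, signs ++--, p(0)=1, p(<0)=0).
DP table for k = 0..57: p(0)=1, p(1)=1, p(2)=2, p(3)=3, p(4)=5, p(5)=7, p(6)=11, p(7)=15, p(8)=22, p(9)=30, p(10)=42, p(11)=56, p(12)=77, p(13)=101, p(14)=135, p(15)=176, p(16)=231, p(17)=297, p(18)=385, p(19)=490, p(20)=627, p(21)=792, p(22)=1002, p(23)=1255, p(24)=1575, p(25)=1958, p(26)=2436, p(27)=3010, p(28)=3718, p(29)=4565, p(30)=5604, p(31)=6842, p(32)=8349, p(33)=10143, p(34)=12310, p(35)=14883, p(36)=17977, p(37)=21637, p(38)=26015, p(39)=31185, p(40)=37338, p(41)=44583, p(42)=53174, p(43)=63261, p(44)=75175, p(45)=89134, p(46)=105558, p(47)=124754, p(48)=147273, p(49)=173525, p(50)=204226, p(51)=239943, p(52)=281589, p(53)=329931, p(54)=386155, p(55)=451276, p(56)=526823, p(57)=614154.
Final step: p(58) = p(57) + p(56) - p(53) - p(51) + p(46) + p(43) - p(36) - p(32) + p(23) + p(18) - p(7) - p(1)
= 614154 + 526823 - 329931 - 239943 + 105558 + 63261 - 17977 - 8349 + 1255 + 385 - 15 - 1
= 715220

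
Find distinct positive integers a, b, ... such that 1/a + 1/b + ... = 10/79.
1/8 + 1/632

Greedy algorithm:
10/79: ceiling(79/10) = 8, use 1/8
1/632: ceiling(632/1) = 632, use 1/632
Result: 10/79 = 1/8 + 1/632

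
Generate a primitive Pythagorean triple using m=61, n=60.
(121, 7320, 7321)

Euclid's formula: a = m² - n², b = 2mn, c = m² + n²
m = 61, n = 60
a = 61² - 60² = 3721 - 3600 = 121
b = 2 × 61 × 60 = 7320
c = 61² + 60² = 3721 + 3600 = 7321
Verification: 121² + 7320² = 14641 + 53582400 = 53597041 = 7321² ✓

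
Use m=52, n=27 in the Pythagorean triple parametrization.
(1975, 2808, 3433)

Euclid's formula: a = m² - n², b = 2mn, c = m² + n²
m = 52, n = 27
a = 52² - 27² = 2704 - 729 = 1975
b = 2 × 52 × 27 = 2808
c = 52² + 27² = 2704 + 729 = 3433
Verification: 1975² + 2808² = 3900625 + 7884864 = 11785489 = 3433² ✓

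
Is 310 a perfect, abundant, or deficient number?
deficient

Proper divisors of 310: sum = 1 + 2 + 5 + 10 + 31 + 62 + 155 = 266
Since 266 < 310, 310 is deficient.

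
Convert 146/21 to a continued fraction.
[6; 1, 20]

Euclidean algorithm steps:
146 = 6 × 21 + 20
21 = 1 × 20 + 1
20 = 20 × 1 + 0
Continued fraction: [6; 1, 20]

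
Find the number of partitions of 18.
385

p(n) counts ways to write n as a sum of positive integers (order ignored).
Euler's pentagonal recurrence: p(k) = p(k-1) + p(k-2) - p(k-5) - p(k-7) + p(k-12) + p(k-15) - ... (offsets j(3j∓1)/2, signs ++--, p(0)=1, p(<0)=0).
DP table for k = 0..17: p(0)=1, p(1)=1, p(2)=2, p(3)=3, p(4)=5, p(5)=7, p(6)=11, p(7)=15, p(8)=22, p(9)=30, p(10)=42, p(11)=56, p(12)=77, p(13)=101, p(14)=135, p(15)=176, p(16)=231, p(17)=297.
Final step: p(18) = p(17) + p(16) - p(13) - p(11) + p(6) + p(3)
= 297 + 231 - 101 - 56 + 11 + 3
= 385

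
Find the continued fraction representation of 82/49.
[1; 1, 2, 16]

Euclidean algorithm steps:
82 = 1 × 49 + 33
49 = 1 × 33 + 16
33 = 2 × 16 + 1
16 = 16 × 1 + 0
Continued fraction: [1; 1, 2, 16]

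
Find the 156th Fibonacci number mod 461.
279

Matrix identity: Q^n = [[F_(n+1), F_n], [F_n, F_(n-1)]] with Q = [[1,1],[1,0]].
n = 156 = 10011100₂. Square-and-multiply, entries mod 461:
Q^1 = [[1,1],[1,0]]
Q^2 = (Q^1)² = [[2,1],[1,1]]
Q^4 = (Q^2)² = [[5,3],[3,2]]
Q^9 = (Q^4)²·Q = [[55,34],[34,21]]
Q^19 = (Q^9)²·Q = [[311,32],[32,279]]
Q^39 = (Q^19)²·Q = [[453,13],[13,440]]
Q^78 = (Q^39)² = [[233,84],[84,149]]
Q^156 = (Q^78)² = [[32,279],[279,214]]
F_156 mod 461 = Q^156[0][1] = 279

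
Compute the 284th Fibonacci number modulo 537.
54

Matrix identity: Q^n = [[F_(n+1), F_n], [F_n, F_(n-1)]] with Q = [[1,1],[1,0]].
n = 284 = 100011100₂. Square-and-multiply, entries mod 537:
Q^1 = [[1,1],[1,0]]
Q^2 = (Q^1)² = [[2,1],[1,1]]
Q^4 = (Q^2)² = [[5,3],[3,2]]
Q^8 = (Q^4)² = [[34,21],[21,13]]
Q^17 = (Q^8)²·Q = [[436,523],[523,450]]
Q^35 = (Q^17)²·Q = [[141,194],[194,484]]
Q^71 = (Q^35)²·Q = [[483,58],[58,425]]
Q^142 = (Q^71)² = [[373,38],[38,335]]
Q^284 = (Q^142)² = [[416,54],[54,362]]
F_284 mod 537 = Q^284[0][1] = 54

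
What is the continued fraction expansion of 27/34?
[0; 1, 3, 1, 6]

Euclidean algorithm steps:
27 = 0 × 34 + 27
34 = 1 × 27 + 7
27 = 3 × 7 + 6
7 = 1 × 6 + 1
6 = 6 × 1 + 0
Continued fraction: [0; 1, 3, 1, 6]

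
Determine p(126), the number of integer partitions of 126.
3519222692

p(n) counts ways to write n as a sum of positive integers (order ignored).
Euler's pentagonal recurrence: p(k) = p(k-1) + p(k-2) - p(k-5) - p(k-7) + p(k-12) + p(k-15) - ... (offsets j(3j∓1)/2, signs ++--, p(0)=1, p(<0)=0).
DP table for k = 0..125: p(0)=1, p(1)=1, p(2)=2, p(3)=3, p(4)=5, p(5)=7, p(6)=11, p(7)=15, p(8)=22, p(9)=30, p(10)=42, p(11)=56, p(12)=77, p(13)=101, p(14)=135, p(15)=176, p(16)=231, p(17)=297, p(18)=385, p(19)=490, p(20)=627, p(21)=792, p(22)=1002, p(23)=1255, p(24)=1575, p(25)=1958, p(26)=2436, p(27)=3010, p(28)=3718, p(29)=4565, p(30)=5604, p(31)=6842, p(32)=8349, p(33)=10143, p(34)=12310, p(35)=14883, p(36)=17977, p(37)=21637, p(38)=26015, p(39)=31185, p(40)=37338, p(41)=44583, p(42)=53174, p(43)=63261, p(44)=75175, p(45)=89134, p(46)=105558, p(47)=124754, p(48)=147273, p(49)=173525, p(50)=204226, p(51)=239943, p(52)=281589, p(53)=329931, p(54)=386155, p(55)=451276, p(56)=526823, p(57)=614154, p(58)=715220, p(59)=831820, p(60)=966467, p(61)=1121505, p(62)=1300156, p(63)=1505499, p(64)=1741630, p(65)=2012558, p(66)=2323520, p(67)=2679689, p(68)=3087735, p(69)=3554345, p(70)=4087968, p(71)=4697205, p(72)=5392783, p(73)=6185689, p(74)=7089500, p(75)=8118264, p(76)=9289091, p(77)=10619863, p(78)=12132164, p(79)=13848650, p(80)=15796476, p(81)=18004327, p(82)=20506255, p(83)=23338469, p(84)=26543660, p(85)=30167357, p(86)=34262962, p(87)=38887673, p(88)=44108109, p(89)=49995925, p(90)=56634173, p(91)=64112359, p(92)=72533807, p(93)=82010177, p(94)=92669720, p(95)=104651419, p(96)=118114304, p(97)=133230930, p(98)=150198136, p(99)=169229875, p(100)=190569292, p(101)=214481126, p(102)=241265379, p(103)=271248950, p(104)=304801365, p(105)=342325709, p(106)=384276336, p(107)=431149389, p(108)=483502844, p(109)=541946240, p(110)=607163746, p(111)=679903203, p(112)=761002156, p(113)=851376628, p(114)=952050665, p(115)=1064144451, p(116)=1188908248, p(117)=1327710076, p(118)=1482074143, p(119)=1653668665, p(120)=1844349560, p(121)=2056148051, p(122)=2291320912, p(123)=2552338241, p(124)=2841940500, p(125)=3163127352.
Final step: p(126) = p(125) + p(124) - p(121) - p(119) + p(114) + p(111) - p(104) - p(100) + p(91) + p(86) - p(75) - p(69) + p(56) + p(49) - p(34) - p(26) + p(9) + p(0)
= 3163127352 + 2841940500 - 2056148051 - 1653668665 + 952050665 + 679903203 - 304801365 - 190569292 + 64112359 + 34262962 - 8118264 - 3554345 + 526823 + 173525 - 12310 - 2436 + 30 + 1
= 3519222692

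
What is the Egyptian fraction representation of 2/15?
1/8 + 1/120

Greedy algorithm:
2/15: ceiling(15/2) = 8, use 1/8
1/120: ceiling(120/1) = 120, use 1/120
Result: 2/15 = 1/8 + 1/120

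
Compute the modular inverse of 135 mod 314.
107

gcd(135, 314) = 1, so the inverse exists.
Extended Euclidean algorithm on (314, 135):
314 = 2 × 135 + 44  ⟹  44 = (1)·314 + (-2)·135
135 = 3 × 44 + 3  ⟹  3 = (-3)·314 + (7)·135
44 = 14 × 3 + 2  ⟹  2 = (43)·314 + (-100)·135
3 = 1 × 2 + 1  ⟹  1 = (-46)·314 + (107)·135
So (107)·135 ≡ 1 (mod 314), i.e. 135^(-1) ≡ 107 (mod 314).
Check: 135 × 107 = 14445 ≡ 1 (mod 314)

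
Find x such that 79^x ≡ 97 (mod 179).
87

Baby-step giant-step with step n = ⌈√179⌉ = 14.
Baby steps 79^j mod 179 (j:value) for j=0..13: 0:1, 1:79, 2:155, 3:73, 4:39, 5:38, 6:138, 7:162, 8:89, 9:50, 10:12, 11:53, 12:70, 13:160.
Giant-step multiplier: 79^(-14) ≡ 79^(178-14) = 79^164 ≡ 83 (mod 179).
Giant steps γ_i = 97·83^i mod 179: γ_0=97, γ_1=175, γ_2=26, γ_3=10, γ_4=114, γ_5=154, γ_6=73 (in table at j=3).
x = i·n + j = 6·14 + 3 = 87.
Check: 79^87 ≡ 97 (mod 179).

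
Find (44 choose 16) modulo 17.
0

Using Lucas' theorem:
Write n=44 and k=16 in base 17:
n in base 17: [2, 10]
k in base 17: [0, 16]
C(44,16) mod 17 = ∏ C(n_i, k_i) mod 17
Digit binomials (mod 17): C(2,0) = 1; C(10,16) = 0 (k_i > n_i)
Product: 1 × 0 = 0 ≡ 0 (mod 17)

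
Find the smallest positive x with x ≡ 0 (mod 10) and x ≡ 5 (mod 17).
90

Using Chinese Remainder Theorem:
M = 10 × 17 = 170
M1 = 17, M2 = 10
y1 = 17^(-1) mod 10 = 3
y2 = 10^(-1) mod 17 = 12
x = (0×17×3 + 5×10×12) mod 170 = 90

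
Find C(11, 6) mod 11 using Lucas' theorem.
0

Using Lucas' theorem:
Write n=11 and k=6 in base 11:
n in base 11: [1, 0]
k in base 11: [0, 6]
C(11,6) mod 11 = ∏ C(n_i, k_i) mod 11
Digit binomials (mod 11): C(1,0) = 1; C(0,6) = 0 (k_i > n_i)
Product: 1 × 0 = 0 ≡ 0 (mod 11)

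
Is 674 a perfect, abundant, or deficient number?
deficient

Proper divisors of 674: sum = 1 + 2 + 337 = 340
Since 340 < 674, 674 is deficient.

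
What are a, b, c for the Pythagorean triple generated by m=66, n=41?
(2675, 5412, 6037)

Euclid's formula: a = m² - n², b = 2mn, c = m² + n²
m = 66, n = 41
a = 66² - 41² = 4356 - 1681 = 2675
b = 2 × 66 × 41 = 5412
c = 66² + 41² = 4356 + 1681 = 6037
Verification: 2675² + 5412² = 7155625 + 29289744 = 36445369 = 6037² ✓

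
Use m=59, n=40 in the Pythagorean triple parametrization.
(1881, 4720, 5081)

Euclid's formula: a = m² - n², b = 2mn, c = m² + n²
m = 59, n = 40
a = 59² - 40² = 3481 - 1600 = 1881
b = 2 × 59 × 40 = 4720
c = 59² + 40² = 3481 + 1600 = 5081
Verification: 1881² + 4720² = 3538161 + 22278400 = 25816561 = 5081² ✓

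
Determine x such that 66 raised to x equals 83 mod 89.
25

Baby-step giant-step with step n = ⌈√89⌉ = 10.
Baby steps 66^j mod 89 (j:value) for j=0..9: 0:1, 1:66, 2:84, 3:26, 4:25, 5:48, 6:53, 7:27, 8:2, 9:43.
Giant-step multiplier: 66^(-10) ≡ 66^(88-10) = 66^78 ≡ 80 (mod 89).
Giant steps γ_i = 83·80^i mod 89: γ_0=83, γ_1=54, γ_2=48 (in table at j=5).
x = i·n + j = 2·10 + 5 = 25.
Check: 66^25 ≡ 83 (mod 89).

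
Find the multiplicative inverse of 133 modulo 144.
13

gcd(133, 144) = 1, so the inverse exists.
Extended Euclidean algorithm on (144, 133):
144 = 1 × 133 + 11  ⟹  11 = (1)·144 + (-1)·133
133 = 12 × 11 + 1  ⟹  1 = (-12)·144 + (13)·133
So (13)·133 ≡ 1 (mod 144), i.e. 133^(-1) ≡ 13 (mod 144).
Check: 133 × 13 = 1729 ≡ 1 (mod 144)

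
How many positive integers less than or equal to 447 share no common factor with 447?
296

447 = 3 × 149
φ(n) = n × ∏(1 - 1/p) for each prime p dividing n
φ(447) = 447 × (1 - 1/3) × (1 - 1/149) = 296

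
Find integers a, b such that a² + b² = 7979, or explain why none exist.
Not possible

Factorization: 7979 = 79 × 101
By Fermat: n is sum of two squares iff every prime p ≡ 3 (mod 4) appears to even power.
Prime(s) ≡ 3 (mod 4) with odd exponent: [(79, 1)]
Therefore 7979 cannot be expressed as a² + b².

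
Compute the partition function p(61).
1121505

p(n) counts ways to write n as a sum of positive integers (order ignored).
Euler's pentagonal recurrence: p(k) = p(k-1) + p(k-2) - p(k-5) - p(k-7) + p(k-12) + p(k-15) - ... (offsets j(3j∓1)/2, signs ++--, p(0)=1, p(<0)=0).
DP table for k = 0..60: p(0)=1, p(1)=1, p(2)=2, p(3)=3, p(4)=5, p(5)=7, p(6)=11, p(7)=15, p(8)=22, p(9)=30, p(10)=42, p(11)=56, p(12)=77, p(13)=101, p(14)=135, p(15)=176, p(16)=231, p(17)=297, p(18)=385, p(19)=490, p(20)=627, p(21)=792, p(22)=1002, p(23)=1255, p(24)=1575, p(25)=1958, p(26)=2436, p(27)=3010, p(28)=3718, p(29)=4565, p(30)=5604, p(31)=6842, p(32)=8349, p(33)=10143, p(34)=12310, p(35)=14883, p(36)=17977, p(37)=21637, p(38)=26015, p(39)=31185, p(40)=37338, p(41)=44583, p(42)=53174, p(43)=63261, p(44)=75175, p(45)=89134, p(46)=105558, p(47)=124754, p(48)=147273, p(49)=173525, p(50)=204226, p(51)=239943, p(52)=281589, p(53)=329931, p(54)=386155, p(55)=451276, p(56)=526823, p(57)=614154, p(58)=715220, p(59)=831820, p(60)=966467.
Final step: p(61) = p(60) + p(59) - p(56) - p(54) + p(49) + p(46) - p(39) - p(35) + p(26) + p(21) - p(10) - p(4)
= 966467 + 831820 - 526823 - 386155 + 173525 + 105558 - 31185 - 14883 + 2436 + 792 - 42 - 5
= 1121505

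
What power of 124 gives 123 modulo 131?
128

Baby-step giant-step with step n = ⌈√131⌉ = 12.
Baby steps 124^j mod 131 (j:value) for j=0..11: 0:1, 1:124, 2:49, 3:50, 4:43, 5:92, 6:11, 7:54, 8:15, 9:26, 10:80, 11:95.
Giant-step multiplier: 124^(-12) ≡ 124^(130-12) = 124^118 ≡ 13 (mod 131).
Giant steps γ_i = 123·13^i mod 131: γ_0=123, γ_1=27, γ_2=89, γ_3=109, γ_4=107, γ_5=81, γ_6=5, γ_7=65, γ_8=59, γ_9=112, γ_10=15 (in table at j=8).
x = i·n + j = 10·12 + 8 = 128.
Check: 124^128 ≡ 123 (mod 131).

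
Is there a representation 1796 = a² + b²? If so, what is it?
14² + 40² (a=14, b=40)

Factorization: 1796 = 2^2 × 449
By Fermat: n is sum of two squares iff every prime p ≡ 3 (mod 4) appears to even power.
All primes ≡ 3 (mod 4) appear to even power.
Search a = 0, 1, 2, … for 1796 - a² a perfect square: first hit at a = 14: 1796 - 196 = 1600 = 40².
1796 = 14² + 40² = 196 + 1600 ✓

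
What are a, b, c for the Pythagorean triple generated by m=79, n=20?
(5841, 3160, 6641)

Euclid's formula: a = m² - n², b = 2mn, c = m² + n²
m = 79, n = 20
a = 79² - 20² = 6241 - 400 = 5841
b = 2 × 79 × 20 = 3160
c = 79² + 20² = 6241 + 400 = 6641
Verification: 5841² + 3160² = 34117281 + 9985600 = 44102881 = 6641² ✓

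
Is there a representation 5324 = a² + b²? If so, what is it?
Not possible

Factorization: 5324 = 2^2 × 11^3
By Fermat: n is sum of two squares iff every prime p ≡ 3 (mod 4) appears to even power.
Prime(s) ≡ 3 (mod 4) with odd exponent: [(11, 3)]
Therefore 5324 cannot be expressed as a² + b².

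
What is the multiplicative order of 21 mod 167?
83

167 is prime, so ord(21) divides φ(167) = 166.
Divisors of 166: 1, 2, 83, 166.
Repeated squaring: 21^1 ≡ 21, 21^2 ≡ 107, 21^4 ≡ 93, 21^8 ≡ 132, 21^16 ≡ 56, 21^32 ≡ 130, 21^64 ≡ 33, 21^128 ≡ 87 (mod 167).
Test 21^d mod 167 for each divisor d in increasing order:
21^1 ≡ 21
21^2 ≡ 107
21^83 = 21^64·21^16·21^2·21^1 ≡ 1  ← first divisor giving 1
The order is 83.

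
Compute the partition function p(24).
1575

p(n) counts ways to write n as a sum of positive integers (order ignored).
Euler's pentagonal recurrence: p(k) = p(k-1) + p(k-2) - p(k-5) - p(k-7) + p(k-12) + p(k-15) - ... (offsets j(3j∓1)/2, signs ++--, p(0)=1, p(<0)=0).
DP table for k = 0..23: p(0)=1, p(1)=1, p(2)=2, p(3)=3, p(4)=5, p(5)=7, p(6)=11, p(7)=15, p(8)=22, p(9)=30, p(10)=42, p(11)=56, p(12)=77, p(13)=101, p(14)=135, p(15)=176, p(16)=231, p(17)=297, p(18)=385, p(19)=490, p(20)=627, p(21)=792, p(22)=1002, p(23)=1255.
Final step: p(24) = p(23) + p(22) - p(19) - p(17) + p(12) + p(9) - p(2)
= 1255 + 1002 - 490 - 297 + 77 + 30 - 2
= 1575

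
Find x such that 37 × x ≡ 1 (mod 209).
113

gcd(37, 209) = 1, so the inverse exists.
Extended Euclidean algorithm on (209, 37):
209 = 5 × 37 + 24  ⟹  24 = (1)·209 + (-5)·37
37 = 1 × 24 + 13  ⟹  13 = (-1)·209 + (6)·37
24 = 1 × 13 + 11  ⟹  11 = (2)·209 + (-11)·37
13 = 1 × 11 + 2  ⟹  2 = (-3)·209 + (17)·37
11 = 5 × 2 + 1  ⟹  1 = (17)·209 + (-96)·37
So (-96)·37 ≡ 1 (mod 209), i.e. 37^(-1) ≡ -96 ≡ 113 (mod 209).
Check: 37 × 113 = 4181 ≡ 1 (mod 209)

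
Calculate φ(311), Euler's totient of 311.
310

311 = 311
φ(n) = n × ∏(1 - 1/p) for each prime p dividing n
φ(311) = 311 × (1 - 1/311) = 310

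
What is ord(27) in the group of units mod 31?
10

31 is prime, so ord(27) divides φ(31) = 30.
Divisors of 30: 1, 2, 3, 5, 6, 10, 15, 30.
Repeated squaring: 27^1 ≡ 27, 27^2 ≡ 16, 27^4 ≡ 8, 27^8 ≡ 2, 27^16 ≡ 4 (mod 31).
Test 27^d mod 31 for each divisor d in increasing order:
27^1 ≡ 27
27^2 ≡ 16
27^3 = 27^2·27^1 ≡ 29
27^5 = 27^4·27^1 ≡ 30
27^6 = 27^4·27^2 ≡ 4
27^10 = 27^8·27^2 ≡ 1  ← first divisor giving 1
The order is 10.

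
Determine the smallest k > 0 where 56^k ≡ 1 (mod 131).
130

131 is prime, so ord(56) divides φ(131) = 130.
Divisors of 130: 1, 2, 5, 10, 13, 26, 65, 130.
Repeated squaring: 56^1 ≡ 56, 56^2 ≡ 123, 56^4 ≡ 64, 56^8 ≡ 35, 56^16 ≡ 46, 56^32 ≡ 20, 56^64 ≡ 7, 56^128 ≡ 49 (mod 131).
Test 56^d mod 131 for each divisor d in increasing order:
56^1 ≡ 56
56^2 ≡ 123
56^5 = 56^4·56^1 ≡ 47
56^10 = 56^8·56^2 ≡ 113
56^13 = 56^8·56^4·56^1 ≡ 73
56^26 = 56^16·56^8·56^2 ≡ 89
56^65 = 56^64·56^1 ≡ 130
56^130 = 56^128·56^2 ≡ 1  ← first divisor giving 1
The order is 130.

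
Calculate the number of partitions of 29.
4565

p(n) counts ways to write n as a sum of positive integers (order ignored).
Euler's pentagonal recurrence: p(k) = p(k-1) + p(k-2) - p(k-5) - p(k-7) + p(k-12) + p(k-15) - ... (offsets j(3j∓1)/2, signs ++--, p(0)=1, p(<0)=0).
DP table for k = 0..28: p(0)=1, p(1)=1, p(2)=2, p(3)=3, p(4)=5, p(5)=7, p(6)=11, p(7)=15, p(8)=22, p(9)=30, p(10)=42, p(11)=56, p(12)=77, p(13)=101, p(14)=135, p(15)=176, p(16)=231, p(17)=297, p(18)=385, p(19)=490, p(20)=627, p(21)=792, p(22)=1002, p(23)=1255, p(24)=1575, p(25)=1958, p(26)=2436, p(27)=3010, p(28)=3718.
Final step: p(29) = p(28) + p(27) - p(24) - p(22) + p(17) + p(14) - p(7) - p(3)
= 3718 + 3010 - 1575 - 1002 + 297 + 135 - 15 - 3
= 4565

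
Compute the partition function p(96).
118114304

p(n) counts ways to write n as a sum of positive integers (order ignored).
Euler's pentagonal recurrence: p(k) = p(k-1) + p(k-2) - p(k-5) - p(k-7) + p(k-12) + p(k-15) - ... (offsets j(3j∓1)/2, signs ++--, p(0)=1, p(<0)=0).
DP table for k = 0..95: p(0)=1, p(1)=1, p(2)=2, p(3)=3, p(4)=5, p(5)=7, p(6)=11, p(7)=15, p(8)=22, p(9)=30, p(10)=42, p(11)=56, p(12)=77, p(13)=101, p(14)=135, p(15)=176, p(16)=231, p(17)=297, p(18)=385, p(19)=490, p(20)=627, p(21)=792, p(22)=1002, p(23)=1255, p(24)=1575, p(25)=1958, p(26)=2436, p(27)=3010, p(28)=3718, p(29)=4565, p(30)=5604, p(31)=6842, p(32)=8349, p(33)=10143, p(34)=12310, p(35)=14883, p(36)=17977, p(37)=21637, p(38)=26015, p(39)=31185, p(40)=37338, p(41)=44583, p(42)=53174, p(43)=63261, p(44)=75175, p(45)=89134, p(46)=105558, p(47)=124754, p(48)=147273, p(49)=173525, p(50)=204226, p(51)=239943, p(52)=281589, p(53)=329931, p(54)=386155, p(55)=451276, p(56)=526823, p(57)=614154, p(58)=715220, p(59)=831820, p(60)=966467, p(61)=1121505, p(62)=1300156, p(63)=1505499, p(64)=1741630, p(65)=2012558, p(66)=2323520, p(67)=2679689, p(68)=3087735, p(69)=3554345, p(70)=4087968, p(71)=4697205, p(72)=5392783, p(73)=6185689, p(74)=7089500, p(75)=8118264, p(76)=9289091, p(77)=10619863, p(78)=12132164, p(79)=13848650, p(80)=15796476, p(81)=18004327, p(82)=20506255, p(83)=23338469, p(84)=26543660, p(85)=30167357, p(86)=34262962, p(87)=38887673, p(88)=44108109, p(89)=49995925, p(90)=56634173, p(91)=64112359, p(92)=72533807, p(93)=82010177, p(94)=92669720, p(95)=104651419.
Final step: p(96) = p(95) + p(94) - p(91) - p(89) + p(84) + p(81) - p(74) - p(70) + p(61) + p(56) - p(45) - p(39) + p(26) + p(19) - p(4)
= 104651419 + 92669720 - 64112359 - 49995925 + 26543660 + 18004327 - 7089500 - 4087968 + 1121505 + 526823 - 89134 - 31185 + 2436 + 490 - 5
= 118114304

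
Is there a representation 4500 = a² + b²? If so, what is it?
12² + 66² (a=12, b=66)

Factorization: 4500 = 2^2 × 3^2 × 5^3
By Fermat: n is sum of two squares iff every prime p ≡ 3 (mod 4) appears to even power.
All primes ≡ 3 (mod 4) appear to even power.
Search a = 0, 1, 2, … for 4500 - a² a perfect square: first hit at a = 12: 4500 - 144 = 4356 = 66².
4500 = 12² + 66² = 144 + 4356 ✓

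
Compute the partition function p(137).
11097645016

p(n) counts ways to write n as a sum of positive integers (order ignored).
Euler's pentagonal recurrence: p(k) = p(k-1) + p(k-2) - p(k-5) - p(k-7) + p(k-12) + p(k-15) - ... (offsets j(3j∓1)/2, signs ++--, p(0)=1, p(<0)=0).
DP table for k = 0..136: p(0)=1, p(1)=1, p(2)=2, p(3)=3, p(4)=5, p(5)=7, p(6)=11, p(7)=15, p(8)=22, p(9)=30, p(10)=42, p(11)=56, p(12)=77, p(13)=101, p(14)=135, p(15)=176, p(16)=231, p(17)=297, p(18)=385, p(19)=490, p(20)=627, p(21)=792, p(22)=1002, p(23)=1255, p(24)=1575, p(25)=1958, p(26)=2436, p(27)=3010, p(28)=3718, p(29)=4565, p(30)=5604, p(31)=6842, p(32)=8349, p(33)=10143, p(34)=12310, p(35)=14883, p(36)=17977, p(37)=21637, p(38)=26015, p(39)=31185, p(40)=37338, p(41)=44583, p(42)=53174, p(43)=63261, p(44)=75175, p(45)=89134, p(46)=105558, p(47)=124754, p(48)=147273, p(49)=173525, p(50)=204226, p(51)=239943, p(52)=281589, p(53)=329931, p(54)=386155, p(55)=451276, p(56)=526823, p(57)=614154, p(58)=715220, p(59)=831820, p(60)=966467, p(61)=1121505, p(62)=1300156, p(63)=1505499, p(64)=1741630, p(65)=2012558, p(66)=2323520, p(67)=2679689, p(68)=3087735, p(69)=3554345, p(70)=4087968, p(71)=4697205, p(72)=5392783, p(73)=6185689, p(74)=7089500, p(75)=8118264, p(76)=9289091, p(77)=10619863, p(78)=12132164, p(79)=13848650, p(80)=15796476, p(81)=18004327, p(82)=20506255, p(83)=23338469, p(84)=26543660, p(85)=30167357, p(86)=34262962, p(87)=38887673, p(88)=44108109, p(89)=49995925, p(90)=56634173, p(91)=64112359, p(92)=72533807, p(93)=82010177, p(94)=92669720, p(95)=104651419, p(96)=118114304, p(97)=133230930, p(98)=150198136, p(99)=169229875, p(100)=190569292, p(101)=214481126, p(102)=241265379, p(103)=271248950, p(104)=304801365, p(105)=342325709, p(106)=384276336, p(107)=431149389, p(108)=483502844, p(109)=541946240, p(110)=607163746, p(111)=679903203, p(112)=761002156, p(113)=851376628, p(114)=952050665, p(115)=1064144451, p(116)=1188908248, p(117)=1327710076, p(118)=1482074143, p(119)=1653668665, p(120)=1844349560, p(121)=2056148051, p(122)=2291320912, p(123)=2552338241, p(124)=2841940500, p(125)=3163127352, p(126)=3519222692, p(127)=3913864295, p(128)=4351078600, p(129)=4835271870, p(130)=5371315400, p(131)=5964539504, p(132)=6620830889, p(133)=7346629512, p(134)=8149040695, p(135)=9035836076, p(136)=10015581680.
Final step: p(137) = p(136) + p(135) - p(132) - p(130) + p(125) + p(122) - p(115) - p(111) + p(102) + p(97) - p(86) - p(80) + p(67) + p(60) - p(45) - p(37) + p(20) + p(11)
= 10015581680 + 9035836076 - 6620830889 - 5371315400 + 3163127352 + 2291320912 - 1064144451 - 679903203 + 241265379 + 133230930 - 34262962 - 15796476 + 2679689 + 966467 - 89134 - 21637 + 627 + 56
= 11097645016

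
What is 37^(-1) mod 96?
13

gcd(37, 96) = 1, so the inverse exists.
Extended Euclidean algorithm on (96, 37):
96 = 2 × 37 + 22  ⟹  22 = (1)·96 + (-2)·37
37 = 1 × 22 + 15  ⟹  15 = (-1)·96 + (3)·37
22 = 1 × 15 + 7  ⟹  7 = (2)·96 + (-5)·37
15 = 2 × 7 + 1  ⟹  1 = (-5)·96 + (13)·37
So (13)·37 ≡ 1 (mod 96), i.e. 37^(-1) ≡ 13 (mod 96).
Check: 37 × 13 = 481 ≡ 1 (mod 96)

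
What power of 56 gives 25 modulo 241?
156

Baby-step giant-step with step n = ⌈√241⌉ = 16.
Baby steps 56^j mod 241 (j:value) for j=0..15: 0:1, 1:56, 2:3, 3:168, 4:9, 5:22, 6:27, 7:66, 8:81, 9:198, 10:2, 11:112, 12:6, 13:95, 14:18, 15:44.
Giant-step multiplier: 56^(-16) ≡ 56^(240-16) = 56^224 ≡ 183 (mod 241).
Giant steps γ_i = 25·183^i mod 241: γ_0=25, γ_1=237, γ_2=232, γ_3=40, γ_4=90, γ_5=82, γ_6=64, γ_7=144, γ_8=83, γ_9=6 (in table at j=12).
x = i·n + j = 9·16 + 12 = 156.
Check: 56^156 ≡ 25 (mod 241).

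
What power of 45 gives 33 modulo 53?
51

Baby-step giant-step with step n = ⌈√53⌉ = 8.
Baby steps 45^j mod 53 (j:value) for j=0..7: 0:1, 1:45, 2:11, 3:18, 4:15, 5:39, 6:6, 7:5.
Giant-step multiplier: 45^(-8) ≡ 45^(52-8) = 45^44 ≡ 49 (mod 53).
Giant steps γ_i = 33·49^i mod 53: γ_0=33, γ_1=27, γ_2=51, γ_3=8, γ_4=21, γ_5=22, γ_6=18 (in table at j=3).
x = i·n + j = 6·8 + 3 = 51.
Check: 45^51 ≡ 33 (mod 53).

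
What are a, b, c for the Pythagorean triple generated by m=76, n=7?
(5727, 1064, 5825)

Euclid's formula: a = m² - n², b = 2mn, c = m² + n²
m = 76, n = 7
a = 76² - 7² = 5776 - 49 = 5727
b = 2 × 76 × 7 = 1064
c = 76² + 7² = 5776 + 49 = 5825
Verification: 5727² + 1064² = 32798529 + 1132096 = 33930625 = 5825² ✓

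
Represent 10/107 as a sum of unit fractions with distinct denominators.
1/11 + 1/393 + 1/231281 + 1/106981570641

Greedy algorithm:
10/107: ceiling(107/10) = 11, use 1/11
3/1177: ceiling(1177/3) = 393, use 1/393
2/462561: ceiling(462561/2) = 231281, use 1/231281
1/106981570641: ceiling(106981570641/1) = 106981570641, use 1/106981570641
Result: 10/107 = 1/11 + 1/393 + 1/231281 + 1/106981570641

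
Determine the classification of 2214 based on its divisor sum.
abundant

Proper divisors of 2214: sum = 1 + 2 + 3 + 6 + 9 + 18 + 27 + 41 + 54 + 82 + 123 + 246 + 369 + 738 + 1107 = 2826
Since 2826 > 2214, 2214 is abundant.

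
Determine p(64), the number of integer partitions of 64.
1741630

p(n) counts ways to write n as a sum of positive integers (order ignored).
Euler's pentagonal recurrence: p(k) = p(k-1) + p(k-2) - p(k-5) - p(k-7) + p(k-12) + p(k-15) - ... (offsets j(3j∓1)/2, signs ++--, p(0)=1, p(<0)=0).
DP table for k = 0..63: p(0)=1, p(1)=1, p(2)=2, p(3)=3, p(4)=5, p(5)=7, p(6)=11, p(7)=15, p(8)=22, p(9)=30, p(10)=42, p(11)=56, p(12)=77, p(13)=101, p(14)=135, p(15)=176, p(16)=231, p(17)=297, p(18)=385, p(19)=490, p(20)=627, p(21)=792, p(22)=1002, p(23)=1255, p(24)=1575, p(25)=1958, p(26)=2436, p(27)=3010, p(28)=3718, p(29)=4565, p(30)=5604, p(31)=6842, p(32)=8349, p(33)=10143, p(34)=12310, p(35)=14883, p(36)=17977, p(37)=21637, p(38)=26015, p(39)=31185, p(40)=37338, p(41)=44583, p(42)=53174, p(43)=63261, p(44)=75175, p(45)=89134, p(46)=105558, p(47)=124754, p(48)=147273, p(49)=173525, p(50)=204226, p(51)=239943, p(52)=281589, p(53)=329931, p(54)=386155, p(55)=451276, p(56)=526823, p(57)=614154, p(58)=715220, p(59)=831820, p(60)=966467, p(61)=1121505, p(62)=1300156, p(63)=1505499.
Final step: p(64) = p(63) + p(62) - p(59) - p(57) + p(52) + p(49) - p(42) - p(38) + p(29) + p(24) - p(13) - p(7)
= 1505499 + 1300156 - 831820 - 614154 + 281589 + 173525 - 53174 - 26015 + 4565 + 1575 - 101 - 15
= 1741630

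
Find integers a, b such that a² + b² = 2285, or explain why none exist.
13² + 46² (a=13, b=46)

Factorization: 2285 = 5 × 457
By Fermat: n is sum of two squares iff every prime p ≡ 3 (mod 4) appears to even power.
All primes ≡ 3 (mod 4) appear to even power.
Search a = 0, 1, 2, … for 2285 - a² a perfect square: first hit at a = 13: 2285 - 169 = 2116 = 46².
2285 = 13² + 46² = 169 + 2116 ✓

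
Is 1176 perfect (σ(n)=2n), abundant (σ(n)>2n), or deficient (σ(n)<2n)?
abundant

Proper divisors of 1176: sum = 1 + 2 + 3 + 4 + 6 + 7 + 8 + 12 + ... + 196 + 294 + 392 + 588 (23 divisors) = 2244
Since 2244 > 1176, 1176 is abundant.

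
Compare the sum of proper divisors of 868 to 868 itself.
abundant

Proper divisors of 868: sum = 1 + 2 + 4 + 7 + 14 + 28 + 31 + 62 + 124 + 217 + 434 = 924
Since 924 > 868, 868 is abundant.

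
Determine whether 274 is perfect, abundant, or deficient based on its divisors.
deficient

Proper divisors of 274: sum = 1 + 2 + 137 = 140
Since 140 < 274, 274 is deficient.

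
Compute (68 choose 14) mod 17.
0

Using Lucas' theorem:
Write n=68 and k=14 in base 17:
n in base 17: [4, 0]
k in base 17: [0, 14]
C(68,14) mod 17 = ∏ C(n_i, k_i) mod 17
Digit binomials (mod 17): C(4,0) = 1; C(0,14) = 0 (k_i > n_i)
Product: 1 × 0 = 0 ≡ 0 (mod 17)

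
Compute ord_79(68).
78

79 is prime, so ord(68) divides φ(79) = 78.
Divisors of 78: 1, 2, 3, 6, 13, 26, 39, 78.
Repeated squaring: 68^1 ≡ 68, 68^2 ≡ 42, 68^4 ≡ 26, 68^8 ≡ 44, 68^16 ≡ 40, 68^32 ≡ 20, 68^64 ≡ 5 (mod 79).
Test 68^d mod 79 for each divisor d in increasing order:
68^1 ≡ 68
68^2 ≡ 42
68^3 = 68^2·68^1 ≡ 12
68^6 = 68^4·68^2 ≡ 65
68^13 = 68^8·68^4·68^1 ≡ 56
68^26 = 68^16·68^8·68^2 ≡ 55
68^39 = 68^32·68^4·68^2·68^1 ≡ 78
68^78 = 68^64·68^8·68^4·68^2 ≡ 1  ← first divisor giving 1
The order is 78.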